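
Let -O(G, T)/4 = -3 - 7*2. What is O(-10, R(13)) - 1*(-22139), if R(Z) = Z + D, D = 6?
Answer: 22207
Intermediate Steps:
R(Z) = 6 + Z (R(Z) = Z + 6 = 6 + Z)
O(G, T) = 68 (O(G, T) = -4*(-3 - 7*2) = -4*(-3 - 14) = -4*(-17) = 68)
O(-10, R(13)) - 1*(-22139) = 68 - 1*(-22139) = 68 + 22139 = 22207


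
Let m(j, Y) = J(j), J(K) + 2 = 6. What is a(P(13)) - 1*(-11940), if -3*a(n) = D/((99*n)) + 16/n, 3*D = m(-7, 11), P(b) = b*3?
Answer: 414898304/34749 ≈ 11940.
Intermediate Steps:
P(b) = 3*b
J(K) = 4 (J(K) = -2 + 6 = 4)
m(j, Y) = 4
D = 4/3 (D = (⅓)*4 = 4/3 ≈ 1.3333)
a(n) = -4756/(891*n) (a(n) = -(4/(3*((99*n))) + 16/n)/3 = -(4*(1/(99*n))/3 + 16/n)/3 = -(4/(297*n) + 16/n)/3 = -4756/(891*n))
a(P(13)) - 1*(-11940) = -4756/(891*(3*13)) - 1*(-11940) = -4756/891/39 + 11940 = -4756/891*1/39 + 11940 = -4756/34749 + 11940 = 414898304/34749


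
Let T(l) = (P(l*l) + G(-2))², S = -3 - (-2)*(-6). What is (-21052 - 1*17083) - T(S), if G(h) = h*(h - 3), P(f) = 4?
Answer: -38331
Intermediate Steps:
S = -15 (S = -3 - 2*6 = -3 - 12 = -15)
G(h) = h*(-3 + h)
T(l) = 196 (T(l) = (4 - 2*(-3 - 2))² = (4 - 2*(-5))² = (4 + 10)² = 14² = 196)
(-21052 - 1*17083) - T(S) = (-21052 - 1*17083) - 1*196 = (-21052 - 17083) - 196 = -38135 - 196 = -38331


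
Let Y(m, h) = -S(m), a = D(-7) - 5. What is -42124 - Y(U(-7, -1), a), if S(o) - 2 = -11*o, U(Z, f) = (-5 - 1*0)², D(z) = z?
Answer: -42397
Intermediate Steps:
a = -12 (a = -7 - 5 = -12)
U(Z, f) = 25 (U(Z, f) = (-5 + 0)² = (-5)² = 25)
S(o) = 2 - 11*o
Y(m, h) = -2 + 11*m (Y(m, h) = -(2 - 11*m) = -2 + 11*m)
-42124 - Y(U(-7, -1), a) = -42124 - (-2 + 11*25) = -42124 - (-2 + 275) = -42124 - 1*273 = -42124 - 273 = -42397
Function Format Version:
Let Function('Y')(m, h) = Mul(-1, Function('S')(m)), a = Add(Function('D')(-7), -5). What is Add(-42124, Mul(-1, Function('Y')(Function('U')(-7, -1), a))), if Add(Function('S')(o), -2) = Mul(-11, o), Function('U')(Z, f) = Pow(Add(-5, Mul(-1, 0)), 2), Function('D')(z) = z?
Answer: -42397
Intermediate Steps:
a = -12 (a = Add(-7, -5) = -12)
Function('U')(Z, f) = 25 (Function('U')(Z, f) = Pow(Add(-5, 0), 2) = Pow(-5, 2) = 25)
Function('S')(o) = Add(2, Mul(-11, o))
Function('Y')(m, h) = Add(-2, Mul(11, m)) (Function('Y')(m, h) = Mul(-1, Add(2, Mul(-11, m))) = Add(-2, Mul(11, m)))
Add(-42124, Mul(-1, Function('Y')(Function('U')(-7, -1), a))) = Add(-42124, Mul(-1, Add(-2, Mul(11, 25)))) = Add(-42124, Mul(-1, Add(-2, 275))) = Add(-42124, Mul(-1, 273)) = Add(-42124, -273) = -42397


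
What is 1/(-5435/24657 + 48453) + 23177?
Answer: 27689566235579/1194700186 ≈ 23177.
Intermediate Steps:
1/(-5435/24657 + 48453) + 23177 = 1/(1194700186/24657) + 23177 = 24657/1194700186 + 23177 = 27689566235579/1194700186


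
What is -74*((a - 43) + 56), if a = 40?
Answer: -3922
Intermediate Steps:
-74*((a - 43) + 56) = -74*((40 - 43) + 56) = -74*(-3 + 56) = -74*53 = -3922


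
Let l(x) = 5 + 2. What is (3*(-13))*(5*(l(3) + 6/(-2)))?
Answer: -780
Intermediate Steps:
l(x) = 7
(3*(-13))*(5*(l(3) + 6/(-2))) = (3*(-13))*(5*(7 + 6/(-2))) = -195*(7 + 6*(-1/2)) = -195*(7 - 3) = -195*4 = -39*20 = -780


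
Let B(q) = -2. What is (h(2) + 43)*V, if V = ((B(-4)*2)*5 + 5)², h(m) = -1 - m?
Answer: 9000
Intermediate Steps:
V = 225 (V = (-2*2*5 + 5)² = (-4*5 + 5)² = (-20 + 5)² = (-15)² = 225)
(h(2) + 43)*V = ((-1 - 1*2) + 43)*225 = ((-1 - 2) + 43)*225 = (-3 + 43)*225 = 40*225 = 9000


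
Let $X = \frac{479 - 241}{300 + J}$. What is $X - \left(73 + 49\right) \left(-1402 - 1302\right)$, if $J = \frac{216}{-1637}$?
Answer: $\frac{80968565299}{245442} \approx 3.2989 \cdot 10^{5}$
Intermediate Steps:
$J = - \frac{216}{1637}$ ($J = 216 \left(- \frac{1}{1637}\right) = - \frac{216}{1637} \approx -0.13195$)
$X = \frac{194803}{245442}$ ($X = \frac{479 - 241}{300 - \frac{216}{1637}} = \frac{238}{\frac{490884}{1637}} = 238 \cdot \frac{1637}{490884} = \frac{194803}{245442} \approx 0.79368$)
$X - \left(73 + 49\right) \left(-1402 - 1302\right) = \frac{194803}{245442} - \left(73 + 49\right) \left(-1402 - 1302\right) = \frac{194803}{245442} - 122 \left(-2704\right) = \frac{194803}{245442} - -329888 = \frac{194803}{245442} + 329888 = \frac{80968565299}{245442}$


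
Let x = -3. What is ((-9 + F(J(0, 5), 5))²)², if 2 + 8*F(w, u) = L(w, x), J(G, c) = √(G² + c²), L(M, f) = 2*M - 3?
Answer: 20151121/4096 ≈ 4919.7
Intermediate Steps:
L(M, f) = -3 + 2*M
F(w, u) = -5/8 + w/4 (F(w, u) = -¼ + (-3 + 2*w)/8 = -¼ + (-3/8 + w/4) = -5/8 + w/4)
((-9 + F(J(0, 5), 5))²)² = ((-9 + (-5/8 + √(0² + 5²)/4))²)² = ((-9 + (-5/8 + √(0 + 25)/4))²)² = ((-9 + (-5/8 + √25/4))²)² = ((-9 + (-5/8 + (¼)*5))²)² = ((-9 + (-5/8 + 5/4))²)² = ((-9 + 5/8)²)² = ((-67/8)²)² = (4489/64)² = 20151121/4096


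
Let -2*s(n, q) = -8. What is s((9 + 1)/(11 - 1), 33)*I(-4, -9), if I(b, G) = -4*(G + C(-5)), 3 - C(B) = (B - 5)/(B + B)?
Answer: 112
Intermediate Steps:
C(B) = 3 - (-5 + B)/(2*B) (C(B) = 3 - (B - 5)/(B + B) = 3 - (-5 + B)/(2*B))
I(b, G) = -8 - 4*G (I(b, G) = -4*(G + (5/2)*(1 - 5)/(-5)) = -4*(G + (5/2)*(-1/5)*(-4)) = -4*(G + 2) = -4*(2 + G) = -8 - 4*G)
s(n, q) = 4 (s(n, q) = -1/2*(-8) = 4)
s((9 + 1)/(11 - 1), 33)*I(-4, -9) = 4*(-8 - 4*(-9)) = 4*(-8 + 36) = 4*28 = 112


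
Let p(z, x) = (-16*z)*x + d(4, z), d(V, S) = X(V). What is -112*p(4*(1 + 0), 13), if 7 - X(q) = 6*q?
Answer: 95088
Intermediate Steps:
X(q) = 7 - 6*q
d(V, S) = 7 - 6*V
p(z, x) = -17 - 16*x*z (p(z, x) = (-16*z)*x + (7 - 6*4) = -16*x*z + (7 - 24) = -16*x*z - 17 = -17 - 16*x*z)
-112*p(4*(1 + 0), 13) = -112*(-17 - 16*13*4*(1 + 0)) = -112*(-17 - 16*13*4*1) = -112*(-17 - 16*13*4) = -112*(-17 - 832) = -112*(-849) = 95088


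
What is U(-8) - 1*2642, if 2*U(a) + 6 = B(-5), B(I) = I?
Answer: -5295/2 ≈ -2647.5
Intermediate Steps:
U(a) = -11/2 (U(a) = -3 + (1/2)*(-5) = -3 - 5/2 = -11/2)
U(-8) - 1*2642 = -11/2 - 1*2642 = -11/2 - 2642 = -5295/2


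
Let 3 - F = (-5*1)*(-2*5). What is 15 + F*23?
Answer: -1066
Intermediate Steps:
F = -47 (F = 3 - (-5*1)*(-2*5) = 3 - (-5)*(-10) = 3 - 1*50 = 3 - 50 = -47)
15 + F*23 = 15 - 47*23 = 15 - 1081 = -1066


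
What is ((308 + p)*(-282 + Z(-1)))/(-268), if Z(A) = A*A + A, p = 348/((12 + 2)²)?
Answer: 2140239/6566 ≈ 325.96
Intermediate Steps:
p = 87/49 (p = 348/(14²) = 348/196 = 348*(1/196) = 87/49 ≈ 1.7755)
Z(A) = A + A² (Z(A) = A² + A = A + A²)
((308 + p)*(-282 + Z(-1)))/(-268) = ((308 + 87/49)*(-282 - (1 - 1)))/(-268) = (15179*(-282 - 1*0)/49)*(-1/268) = (15179*(-282 + 0)/49)*(-1/268) = ((15179/49)*(-282))*(-1/268) = -4280478/49*(-1/268) = 2140239/6566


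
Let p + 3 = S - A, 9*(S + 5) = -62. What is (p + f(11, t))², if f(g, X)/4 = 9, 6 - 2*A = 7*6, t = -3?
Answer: 123904/81 ≈ 1529.7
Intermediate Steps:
S = -107/9 (S = -5 + (⅑)*(-62) = -5 - 62/9 = -107/9 ≈ -11.889)
A = -18 (A = 3 - 7*6/2 = 3 - ½*42 = 3 - 21 = -18)
f(g, X) = 36 (f(g, X) = 4*9 = 36)
p = 28/9 (p = -3 + (-107/9 - 1*(-18)) = -3 + (-107/9 + 18) = -3 + 55/9 = 28/9 ≈ 3.1111)
(p + f(11, t))² = (28/9 + 36)² = (352/9)² = 123904/81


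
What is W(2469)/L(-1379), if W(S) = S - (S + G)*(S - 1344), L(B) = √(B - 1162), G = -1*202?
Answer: 849302*I*√21/77 ≈ 50545.0*I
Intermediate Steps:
G = -202
L(B) = √(-1162 + B)
W(S) = S - (-1344 + S)*(-202 + S) (W(S) = S - (S - 202)*(S - 1344) = S - (-202 + S)*(-1344 + S) = S - (-1344 + S)*(-202 + S))
W(2469)/L(-1379) = (-271488 - 1*2469² + 1547*2469)/(√(-1162 - 1379)) = (-271488 - 1*6095961 + 3819543)/(√(-2541)) = (-271488 - 6095961 + 3819543)/((11*I*√21)) = -(-849302)*I*√21/77 = 849302*I*√21/77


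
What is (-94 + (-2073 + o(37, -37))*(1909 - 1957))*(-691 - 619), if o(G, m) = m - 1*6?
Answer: -132930940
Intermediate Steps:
o(G, m) = -6 + m (o(G, m) = m - 6 = -6 + m)
(-94 + (-2073 + o(37, -37))*(1909 - 1957))*(-691 - 619) = (-94 + (-2073 + (-6 - 37))*(1909 - 1957))*(-691 - 619) = (-94 + (-2073 - 43)*(-48))*(-1310) = (-94 - 2116*(-48))*(-1310) = (-94 + 101568)*(-1310) = 101474*(-1310) = -132930940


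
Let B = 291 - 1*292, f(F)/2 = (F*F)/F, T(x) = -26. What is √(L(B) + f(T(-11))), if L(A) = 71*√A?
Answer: √(-52 + 71*I) ≈ 4.243 + 8.3668*I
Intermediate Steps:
f(F) = 2*F (f(F) = 2*((F*F)/F) = 2*(F²/F) = 2*F)
B = -1 (B = 291 - 292 = -1)
√(L(B) + f(T(-11))) = √(71*√(-1) + 2*(-26)) = √(71*I - 52) = √(-52 + 71*I)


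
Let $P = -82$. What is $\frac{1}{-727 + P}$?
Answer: $- \frac{1}{809} \approx -0.0012361$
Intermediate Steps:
$\frac{1}{-727 + P} = \frac{1}{-727 - 82} = \frac{1}{-809} = - \frac{1}{809}$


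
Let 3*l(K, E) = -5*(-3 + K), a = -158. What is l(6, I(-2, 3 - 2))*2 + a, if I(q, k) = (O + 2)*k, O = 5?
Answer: -168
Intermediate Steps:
I(q, k) = 7*k (I(q, k) = (5 + 2)*k = 7*k)
l(K, E) = 5 - 5*K/3 (l(K, E) = (-5*(-3 + K))/3 = (15 - 5*K)/3 = 5 - 5*K/3)
l(6, I(-2, 3 - 2))*2 + a = (5 - 5/3*6)*2 - 158 = (5 - 10)*2 - 158 = -5*2 - 158 = -10 - 158 = -168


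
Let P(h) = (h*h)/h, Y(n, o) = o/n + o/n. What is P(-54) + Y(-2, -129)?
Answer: 75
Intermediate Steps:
Y(n, o) = 2*o/n
P(h) = h (P(h) = h²/h = h)
P(-54) + Y(-2, -129) = -54 + 2*(-129)/(-2) = -54 + 2*(-129)*(-½) = -54 + 129 = 75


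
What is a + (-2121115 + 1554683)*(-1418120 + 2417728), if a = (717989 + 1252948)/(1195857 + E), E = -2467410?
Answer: -239988657186961235/423851 ≈ -5.6621e+11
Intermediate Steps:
a = -656979/423851 (a = (717989 + 1252948)/(1195857 - 2467410) = 1970937/(-1271553) = 1970937*(-1/1271553) = -656979/423851 ≈ -1.5500)
a + (-2121115 + 1554683)*(-1418120 + 2417728) = -656979/423851 + (-2121115 + 1554683)*(-1418120 + 2417728) = -656979/423851 - 566432*999608 = -656979/423851 - 566209958656 = -239988657186961235/423851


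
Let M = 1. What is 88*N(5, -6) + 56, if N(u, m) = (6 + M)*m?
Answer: -3640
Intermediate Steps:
N(u, m) = 7*m (N(u, m) = (6 + 1)*m = 7*m)
88*N(5, -6) + 56 = 88*(7*(-6)) + 56 = 88*(-42) + 56 = -3696 + 56 = -3640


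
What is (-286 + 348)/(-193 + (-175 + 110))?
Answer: -31/129 ≈ -0.24031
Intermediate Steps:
(-286 + 348)/(-193 + (-175 + 110)) = 62/(-193 - 65) = 62/(-258) = 62*(-1/258) = -31/129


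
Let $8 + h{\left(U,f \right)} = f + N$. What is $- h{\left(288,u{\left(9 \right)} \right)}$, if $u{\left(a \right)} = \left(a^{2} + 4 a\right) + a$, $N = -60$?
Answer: $-58$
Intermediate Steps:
$u{\left(a \right)} = a^{2} + 5 a$
$h{\left(U,f \right)} = -68 + f$ ($h{\left(U,f \right)} = -8 + \left(f - 60\right) = -8 + \left(-60 + f\right) = -68 + f$)
$- h{\left(288,u{\left(9 \right)} \right)} = - (-68 + 9 \left(5 + 9\right)) = - (-68 + 9 \cdot 14) = - (-68 + 126) = \left(-1\right) 58 = -58$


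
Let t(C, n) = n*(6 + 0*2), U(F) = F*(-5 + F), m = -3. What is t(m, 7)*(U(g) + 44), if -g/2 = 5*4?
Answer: 77448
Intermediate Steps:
g = -40 (g = -10*4 = -2*20 = -40)
t(C, n) = 6*n (t(C, n) = n*(6 + 0) = n*6 = 6*n)
t(m, 7)*(U(g) + 44) = (6*7)*(-40*(-5 - 40) + 44) = 42*(-40*(-45) + 44) = 42*(1800 + 44) = 42*1844 = 77448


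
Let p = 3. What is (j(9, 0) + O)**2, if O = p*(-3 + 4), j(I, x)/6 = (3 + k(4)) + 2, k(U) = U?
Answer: 3249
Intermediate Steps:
j(I, x) = 54 (j(I, x) = 6*((3 + 4) + 2) = 6*(7 + 2) = 6*9 = 54)
O = 3 (O = 3*(-3 + 4) = 3*1 = 3)
(j(9, 0) + O)**2 = (54 + 3)**2 = 57**2 = 3249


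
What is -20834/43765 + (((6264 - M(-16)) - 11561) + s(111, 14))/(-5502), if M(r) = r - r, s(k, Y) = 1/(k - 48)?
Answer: 3691606033/7585043445 ≈ 0.48670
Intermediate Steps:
s(k, Y) = 1/(-48 + k)
M(r) = 0
-20834/43765 + (((6264 - M(-16)) - 11561) + s(111, 14))/(-5502) = -20834/43765 + (((6264 - 1*0) - 11561) + 1/(-48 + 111))/(-5502) = -20834*1/43765 + (((6264 + 0) - 11561) + 1/63)*(-1/5502) = -20834/43765 + ((6264 - 11561) + 1/63)*(-1/5502) = -20834/43765 + (-5297 + 1/63)*(-1/5502) = -20834/43765 - 333710/63*(-1/5502) = -20834/43765 + 166855/173313 = 3691606033/7585043445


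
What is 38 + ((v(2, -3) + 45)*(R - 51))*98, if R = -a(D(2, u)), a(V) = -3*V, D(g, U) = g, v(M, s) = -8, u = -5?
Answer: -163132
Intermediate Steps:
R = 6 (R = -(-3)*2 = -1*(-6) = 6)
38 + ((v(2, -3) + 45)*(R - 51))*98 = 38 + ((-8 + 45)*(6 - 51))*98 = 38 + (37*(-45))*98 = 38 - 1665*98 = 38 - 163170 = -163132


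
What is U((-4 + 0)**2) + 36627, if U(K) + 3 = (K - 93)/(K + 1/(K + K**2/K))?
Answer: 18785648/513 ≈ 36619.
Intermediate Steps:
U(K) = -3 + (-93 + K)/(K + 1/(2*K)) (U(K) = -3 + (K - 93)/(K + 1/(K + K**2/K)) = -3 + (-93 + K)/(K + 1/(K + K)) = -3 + (-93 + K)/(K + 1/(2*K)))
U((-4 + 0)**2) + 36627 = (-3 - 186*(-4 + 0)**2 - 4*(-4 + 0)**4)/(1 + 2*((-4 + 0)**2)**2) + 36627 = (-3 - 186*(-4)**2 - 4*((-4)**2)**2)/(1 + 2*((-4)**2)**2) + 36627 = (-3 - 186*16 - 4*16**2)/(1 + 2*16**2) + 36627 = (-3 - 2976 - 4*256)/(1 + 2*256) + 36627 = (-3 - 2976 - 1024)/(1 + 512) + 36627 = -4003/513 + 36627 = 18785648/513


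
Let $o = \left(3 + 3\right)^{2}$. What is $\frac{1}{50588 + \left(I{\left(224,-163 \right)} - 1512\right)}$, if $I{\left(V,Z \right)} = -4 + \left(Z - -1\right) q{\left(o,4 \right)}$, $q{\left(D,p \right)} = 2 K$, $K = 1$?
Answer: $\frac{1}{48748} \approx 2.0514 \cdot 10^{-5}$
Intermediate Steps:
$o = 36$ ($o = 6^{2} = 36$)
$q{\left(D,p \right)} = 2$ ($q{\left(D,p \right)} = 2 \cdot 1 = 2$)
$I{\left(V,Z \right)} = -2 + 2 Z$ ($I{\left(V,Z \right)} = -4 + \left(Z - -1\right) 2 = -4 + \left(Z + 1\right) 2 = -4 + \left(1 + Z\right) 2 = -4 + \left(2 + 2 Z\right) = -2 + 2 Z$)
$\frac{1}{50588 + \left(I{\left(224,-163 \right)} - 1512\right)} = \frac{1}{50588 + \left(\left(-2 + 2 \left(-163\right)\right) - 1512\right)} = \frac{1}{50588 - 1840} = \frac{1}{48748}$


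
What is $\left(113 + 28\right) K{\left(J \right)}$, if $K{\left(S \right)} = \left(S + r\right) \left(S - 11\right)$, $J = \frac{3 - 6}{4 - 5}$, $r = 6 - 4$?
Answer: $-5640$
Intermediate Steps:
$r = 2$ ($r = 6 - 4 = 2$)
$J = 3$ ($J = - \frac{3}{-1} = \left(-3\right) \left(-1\right) = 3$)
$K{\left(S \right)} = \left(-11 + S\right) \left(2 + S\right)$ ($K{\left(S \right)} = \left(S + 2\right) \left(S - 11\right) = \left(2 + S\right) \left(-11 + S\right) = \left(-11 + S\right) \left(2 + S\right)$)
$\left(113 + 28\right) K{\left(J \right)} = \left(113 + 28\right) \left(-22 + 3^{2} - 27\right) = 141 \left(-22 + 9 - 27\right) = 141 \left(-40\right) = -5640$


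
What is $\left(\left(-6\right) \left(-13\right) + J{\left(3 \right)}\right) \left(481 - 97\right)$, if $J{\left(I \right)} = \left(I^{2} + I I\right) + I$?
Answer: $38016$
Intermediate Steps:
$J{\left(I \right)} = I + 2 I^{2}$ ($J{\left(I \right)} = \left(I^{2} + I^{2}\right) + I = 2 I^{2} + I = I + 2 I^{2}$)
$\left(\left(-6\right) \left(-13\right) + J{\left(3 \right)}\right) \left(481 - 97\right) = \left(\left(-6\right) \left(-13\right) + 3 \left(1 + 2 \cdot 3\right)\right) \left(481 - 97\right) = \left(78 + 3 \left(1 + 6\right)\right) 384 = \left(78 + 3 \cdot 7\right) 384 = \left(78 + 21\right) 384 = 99 \cdot 384 = 38016$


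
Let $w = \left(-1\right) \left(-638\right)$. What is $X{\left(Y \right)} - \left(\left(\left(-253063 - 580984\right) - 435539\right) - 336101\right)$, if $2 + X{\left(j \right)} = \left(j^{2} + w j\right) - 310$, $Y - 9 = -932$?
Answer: $1868430$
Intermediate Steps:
$Y = -923$ ($Y = 9 - 932 = -923$)
$w = 638$
$X{\left(j \right)} = -312 + j^{2} + 638 j$ ($X{\left(j \right)} = -2 - \left(310 - j^{2} - 638 j\right) = -2 + \left(-310 + j^{2} + 638 j\right) = -312 + j^{2} + 638 j$)
$X{\left(Y \right)} - \left(\left(\left(-253063 - 580984\right) - 435539\right) - 336101\right) = \left(-312 + \left(-923\right)^{2} + 638 \left(-923\right)\right) - \left(\left(\left(-253063 - 580984\right) - 435539\right) - 336101\right) = \left(-312 + 851929 - 588874\right) - \left(\left(-834047 - 435539\right) - 336101\right) = 262743 - \left(-1269586 - 336101\right) = 262743 - -1605687 = 262743 + 1605687 = 1868430$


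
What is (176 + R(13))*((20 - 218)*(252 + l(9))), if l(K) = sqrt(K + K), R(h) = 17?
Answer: -9629928 - 114642*sqrt(2) ≈ -9.7921e+6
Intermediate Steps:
l(K) = sqrt(2)*sqrt(K) (l(K) = sqrt(2*K) = sqrt(2)*sqrt(K))
(176 + R(13))*((20 - 218)*(252 + l(9))) = (176 + 17)*((20 - 218)*(252 + sqrt(2)*sqrt(9))) = 193*(-198*(252 + sqrt(2)*3)) = 193*(-198*(252 + 3*sqrt(2))) = 193*(-49896 - 594*sqrt(2)) = -9629928 - 114642*sqrt(2)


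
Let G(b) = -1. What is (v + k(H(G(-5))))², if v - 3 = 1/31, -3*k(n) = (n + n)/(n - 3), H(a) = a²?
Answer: 97969/8649 ≈ 11.327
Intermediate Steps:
k(n) = -2*n/(3*(-3 + n)) (k(n) = -(n + n)/(3*(n - 3)) = -2*n/(3*(-3 + n)))
v = 94/31 (v = 3 + 1/31 = 94/31 ≈ 3.0323)
(v + k(H(G(-5))))² = (94/31 - 2*(-1)²/(-9 + 3*(-1)²))² = (94/31 - 2*1/(-9 + 3*1))² = (94/31 - 2*1/(-9 + 3))² = (94/31 - 2*1/(-6))² = (94/31 - 2*1*(-⅙))² = (94/31 + ⅓)² = (313/93)² = 97969/8649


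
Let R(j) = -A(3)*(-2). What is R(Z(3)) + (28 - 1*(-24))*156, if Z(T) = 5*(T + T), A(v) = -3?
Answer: 8106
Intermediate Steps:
Z(T) = 10*T (Z(T) = 5*(2*T) = 10*T)
R(j) = -6 (R(j) = -(-3)*(-2) = -1*6 = -6)
R(Z(3)) + (28 - 1*(-24))*156 = -6 + (28 - 1*(-24))*156 = -6 + (28 + 24)*156 = -6 + 52*156 = -6 + 8112 = 8106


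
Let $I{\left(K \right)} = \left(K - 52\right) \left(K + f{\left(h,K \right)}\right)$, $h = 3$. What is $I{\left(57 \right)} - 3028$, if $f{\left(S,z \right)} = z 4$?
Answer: $-1603$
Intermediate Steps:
$f{\left(S,z \right)} = 4 z$
$I{\left(K \right)} = 5 K \left(-52 + K\right)$ ($I{\left(K \right)} = \left(K - 52\right) \left(K + 4 K\right) = \left(-52 + K\right) 5 K = 5 K \left(-52 + K\right)$)
$I{\left(57 \right)} - 3028 = 5 \cdot 57 \left(-52 + 57\right) - 3028 = 5 \cdot 57 \cdot 5 - 3028 = 1425 - 3028 = -1603$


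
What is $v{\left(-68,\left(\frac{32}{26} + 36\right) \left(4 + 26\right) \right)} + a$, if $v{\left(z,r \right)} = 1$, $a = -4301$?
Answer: $-4300$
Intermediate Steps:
$v{\left(-68,\left(\frac{32}{26} + 36\right) \left(4 + 26\right) \right)} + a = 1 - 4301 = -4300$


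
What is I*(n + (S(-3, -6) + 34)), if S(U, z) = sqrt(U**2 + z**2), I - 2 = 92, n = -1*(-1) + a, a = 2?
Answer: 3478 + 282*sqrt(5) ≈ 4108.6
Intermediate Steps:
n = 3 (n = -1*(-1) + 2 = 1 + 2 = 3)
I = 94 (I = 2 + 92 = 94)
I*(n + (S(-3, -6) + 34)) = 94*(3 + (sqrt((-3)**2 + (-6)**2) + 34)) = 94*(3 + (sqrt(9 + 36) + 34)) = 94*(3 + (sqrt(45) + 34)) = 94*(3 + (3*sqrt(5) + 34)) = 94*(3 + (34 + 3*sqrt(5))) = 94*(37 + 3*sqrt(5)) = 3478 + 282*sqrt(5)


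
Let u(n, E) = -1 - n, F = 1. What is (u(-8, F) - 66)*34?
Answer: -2006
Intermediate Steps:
(u(-8, F) - 66)*34 = ((-1 - 1*(-8)) - 66)*34 = ((-1 + 8) - 66)*34 = (7 - 66)*34 = -59*34 = -2006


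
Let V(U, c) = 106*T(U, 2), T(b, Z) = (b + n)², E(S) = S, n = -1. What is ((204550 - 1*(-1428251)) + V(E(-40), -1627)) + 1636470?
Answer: 3447457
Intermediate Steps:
T(b, Z) = (-1 + b)² (T(b, Z) = (b - 1)² = (-1 + b)²)
V(U, c) = 106*(-1 + U)²
((204550 - 1*(-1428251)) + V(E(-40), -1627)) + 1636470 = ((204550 - 1*(-1428251)) + 106*(-1 - 40)²) + 1636470 = ((204550 + 1428251) + 106*(-41)²) + 1636470 = (1632801 + 106*1681) + 1636470 = (1632801 + 178186) + 1636470 = 1810987 + 1636470 = 3447457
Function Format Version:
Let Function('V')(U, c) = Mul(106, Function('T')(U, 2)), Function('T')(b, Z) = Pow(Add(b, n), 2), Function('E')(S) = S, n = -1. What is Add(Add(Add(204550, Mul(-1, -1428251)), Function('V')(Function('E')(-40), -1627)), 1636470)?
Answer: 3447457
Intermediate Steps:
Function('T')(b, Z) = Pow(Add(-1, b), 2) (Function('T')(b, Z) = Pow(Add(b, -1), 2) = Pow(Add(-1, b), 2))
Function('V')(U, c) = Mul(106, Pow(Add(-1, U), 2))
Add(Add(Add(204550, Mul(-1, -1428251)), Function('V')(Function('E')(-40), -1627)), 1636470) = Add(Add(Add(204550, Mul(-1, -1428251)), Mul(106, Pow(Add(-1, -40), 2))), 1636470) = Add(Add(Add(204550, 1428251), Mul(106, Pow(-41, 2))), 1636470) = Add(Add(1632801, Mul(106, 1681)), 1636470) = Add(Add(1632801, 178186), 1636470) = Add(1810987, 1636470) = 3447457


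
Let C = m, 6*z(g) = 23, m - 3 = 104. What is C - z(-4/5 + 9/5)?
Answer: 619/6 ≈ 103.17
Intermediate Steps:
m = 107 (m = 3 + 104 = 107)
z(g) = 23/6 (z(g) = (⅙)*23 = 23/6)
C = 107
C - z(-4/5 + 9/5) = 107 - 1*23/6 = 107 - 23/6 = 619/6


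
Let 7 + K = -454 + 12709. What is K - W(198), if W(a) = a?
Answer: 12050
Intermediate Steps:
K = 12248 (K = -7 + (-454 + 12709) = -7 + 12255 = 12248)
K - W(198) = 12248 - 1*198 = 12248 - 198 = 12050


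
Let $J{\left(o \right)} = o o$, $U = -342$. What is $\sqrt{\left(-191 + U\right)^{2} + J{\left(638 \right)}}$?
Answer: $\sqrt{691133} \approx 831.34$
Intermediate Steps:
$J{\left(o \right)} = o^{2}$
$\sqrt{\left(-191 + U\right)^{2} + J{\left(638 \right)}} = \sqrt{\left(-191 - 342\right)^{2} + 638^{2}} = \sqrt{\left(-533\right)^{2} + 407044} = \sqrt{284089 + 407044} = \sqrt{691133}$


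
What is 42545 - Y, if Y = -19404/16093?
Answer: 8892157/209 ≈ 42546.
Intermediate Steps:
Y = -252/209 (Y = -19404*1/16093 = -252/209 ≈ -1.2057)
42545 - Y = 42545 - 1*(-252/209) = 42545 + 252/209 = 8892157/209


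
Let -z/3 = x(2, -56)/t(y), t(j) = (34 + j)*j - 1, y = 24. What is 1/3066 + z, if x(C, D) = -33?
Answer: 304925/4264806 ≈ 0.071498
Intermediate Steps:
t(j) = -1 + j*(34 + j) (t(j) = j*(34 + j) - 1 = -1 + j*(34 + j))
z = 99/1391 (z = -(-99)/(-1 + 24² + 34*24) = -(-99)/(-1 + 576 + 816) = -(-99)/1391 = -3*(-33/1391) = 99/1391 ≈ 0.071172)
1/3066 + z = 1/3066 + 99/1391 = 304925/4264806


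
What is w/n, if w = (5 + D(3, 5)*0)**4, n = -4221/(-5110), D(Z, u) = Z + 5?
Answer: 456250/603 ≈ 756.63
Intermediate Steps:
D(Z, u) = 5 + Z
n = 603/730 (n = -4221*(-1/5110) = 603/730 ≈ 0.82603)
w = 625 (w = (5 + (5 + 3)*0)**4 = (5 + 8*0)**4 = (5 + 0)**4 = 5**4 = 625)
w/n = 625/(603/730) = 625*(730/603) = 456250/603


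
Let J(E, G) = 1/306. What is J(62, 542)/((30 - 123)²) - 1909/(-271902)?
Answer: 421051654/59967850149 ≈ 0.0070213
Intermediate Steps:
J(E, G) = 1/306
J(62, 542)/((30 - 123)²) - 1909/(-271902) = 1/(306*((30 - 123)²)) - 1909/(-271902) = 1/(306*((-93)²)) - 1909*(-1/271902) = (1/306)/8649 + 1909/271902 = (1/306)*(1/8649) + 1909/271902 = 1/2646594 + 1909/271902 = 421051654/59967850149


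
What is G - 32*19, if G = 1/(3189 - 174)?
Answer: -1833119/3015 ≈ -608.00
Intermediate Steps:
G = 1/3015 ≈ 0.00033167
G - 32*19 = 1/3015 - 32*19 = 1/3015 - 608 = -1833119/3015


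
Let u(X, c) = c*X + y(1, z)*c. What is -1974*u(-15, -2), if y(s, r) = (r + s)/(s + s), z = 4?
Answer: -49350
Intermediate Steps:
y(s, r) = (r + s)/(2*s) (y(s, r) = (r + s)/((2*s)) = (r + s)*(1/(2*s)) = (r + s)/(2*s))
u(X, c) = 5*c/2 + X*c (u(X, c) = c*X + ((½)*(4 + 1)/1)*c = X*c + ((½)*1*5)*c = X*c + 5*c/2 = 5*c/2 + X*c)
-1974*u(-15, -2) = -987*(-2)*(5 + 2*(-15)) = -987*(-2)*(5 - 30) = -987*(-2)*(-25) = -1974*25 = -49350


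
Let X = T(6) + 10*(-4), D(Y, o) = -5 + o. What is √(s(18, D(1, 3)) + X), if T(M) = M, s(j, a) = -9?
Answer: I*√43 ≈ 6.5574*I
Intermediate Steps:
X = -34 (X = 6 + 10*(-4) = 6 - 40 = -34)
√(s(18, D(1, 3)) + X) = √(-9 - 34) = √(-43) = I*√43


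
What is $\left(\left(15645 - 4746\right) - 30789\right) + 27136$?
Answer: $7246$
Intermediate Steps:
$\left(\left(15645 - 4746\right) - 30789\right) + 27136 = \left(10899 - 30789\right) + 27136 = -19890 + 27136 = 7246$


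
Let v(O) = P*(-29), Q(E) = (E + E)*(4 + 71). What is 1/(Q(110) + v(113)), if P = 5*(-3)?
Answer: 1/16935 ≈ 5.9049e-5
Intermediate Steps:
P = -15
Q(E) = 150*E (Q(E) = (2*E)*75 = 150*E)
v(O) = 435 (v(O) = -15*(-29) = 435)
1/(Q(110) + v(113)) = 1/(150*110 + 435) = 1/(16500 + 435) = 1/16935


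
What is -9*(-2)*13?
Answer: 234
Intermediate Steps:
-9*(-2)*13 = 18*13 = 234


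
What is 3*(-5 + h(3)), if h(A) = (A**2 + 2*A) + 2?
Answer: 36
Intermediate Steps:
h(A) = 2 + A**2 + 2*A
3*(-5 + h(3)) = 3*(-5 + (2 + 3**2 + 2*3)) = 3*(-5 + (2 + 9 + 6)) = 3*(-5 + 17) = 3*12 = 36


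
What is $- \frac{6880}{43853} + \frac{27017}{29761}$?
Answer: $\frac{980020821}{1305109133} \approx 0.75091$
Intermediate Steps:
$- \frac{6880}{43853} + \frac{27017}{29761} = \frac{980020821}{1305109133}$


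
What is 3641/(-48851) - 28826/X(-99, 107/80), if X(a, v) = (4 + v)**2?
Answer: -117052064757/115674727 ≈ -1011.9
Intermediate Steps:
3641/(-48851) - 28826/X(-99, 107/80) = 3641/(-48851) - 28826/(4 + 107/80)**2 = 3641*(-1/48851) - 28826/(4 + 107*(1/80))**2 = -331/4441 - 28826/(4 + 107/80)**2 = -331/4441 - 28826/((427/80)**2) = -331/4441 - 28826/182329/6400 = -331/4441 - 28826*6400/182329 = -331/4441 - 26355200/26047 = -117052064757/115674727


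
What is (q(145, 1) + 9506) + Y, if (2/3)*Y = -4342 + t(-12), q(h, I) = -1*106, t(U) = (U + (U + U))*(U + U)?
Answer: 4183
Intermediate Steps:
t(U) = 6*U² (t(U) = (U + 2*U)*(2*U) = (3*U)*(2*U) = 6*U²)
q(h, I) = -106
Y = -5217 (Y = 3*(-4342 + 6*(-12)²)/2 = 3*(-4342 + 6*144)/2 = 3*(-4342 + 864)/2 = (3/2)*(-3478) = -5217)
(q(145, 1) + 9506) + Y = (-106 + 9506) - 5217 = 9400 - 5217 = 4183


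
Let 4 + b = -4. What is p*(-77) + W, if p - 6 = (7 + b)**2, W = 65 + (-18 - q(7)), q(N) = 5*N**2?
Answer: -737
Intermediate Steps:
b = -8 (b = -4 - 4 = -8)
W = -198 (W = 65 + (-18 - 5*7**2) = 65 + (-18 - 5*49) = 65 + (-18 - 1*245) = 65 + (-18 - 245) = 65 - 263 = -198)
p = 7 (p = 6 + (7 - 8)**2 = 6 + (-1)**2 = 6 + 1 = 7)
p*(-77) + W = 7*(-77) - 198 = -539 - 198 = -737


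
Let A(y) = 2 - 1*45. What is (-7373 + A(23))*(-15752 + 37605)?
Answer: -162061848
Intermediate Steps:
A(y) = -43 (A(y) = 2 - 45 = -43)
(-7373 + A(23))*(-15752 + 37605) = (-7373 - 43)*(-15752 + 37605) = -7416*21853 = -162061848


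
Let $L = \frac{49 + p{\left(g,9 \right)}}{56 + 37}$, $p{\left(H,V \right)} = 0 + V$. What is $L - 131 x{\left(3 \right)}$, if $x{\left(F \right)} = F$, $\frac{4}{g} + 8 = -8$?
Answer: $- \frac{36491}{93} \approx -392.38$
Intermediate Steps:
$g = - \frac{1}{4}$ ($g = \frac{4}{-8 - 8} = \frac{4}{-16} = 4 \left(- \frac{1}{16}\right) = - \frac{1}{4} \approx -0.25$)
$p{\left(H,V \right)} = V$
$L = \frac{58}{93}$ ($L = \frac{49 + 9}{56 + 37} = \frac{58}{93} \approx 0.62366$)
$L - 131 x{\left(3 \right)} = \frac{58}{93} - 393 = - \frac{36491}{93}$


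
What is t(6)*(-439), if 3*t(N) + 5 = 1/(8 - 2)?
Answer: 12731/18 ≈ 707.28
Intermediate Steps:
t(N) = -29/18 (t(N) = -5/3 + 1/(3*(8 - 2)) = -5/3 + (⅓)/6 = -5/3 + (⅓)*(⅙) = -5/3 + 1/18 = -29/18)
t(6)*(-439) = -29/18*(-439) = 12731/18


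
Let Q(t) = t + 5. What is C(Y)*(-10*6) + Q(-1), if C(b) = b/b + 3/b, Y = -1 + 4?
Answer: -116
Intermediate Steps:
Y = 3
C(b) = 1 + 3/b
Q(t) = 5 + t
C(Y)*(-10*6) + Q(-1) = ((3 + 3)/3)*(-10*6) + (5 - 1) = ((⅓)*6)*(-60) + 4 = 2*(-60) + 4 = -120 + 4 = -116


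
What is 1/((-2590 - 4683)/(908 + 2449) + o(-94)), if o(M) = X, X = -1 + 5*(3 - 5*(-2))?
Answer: 3357/207575 ≈ 0.016172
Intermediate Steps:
X = 64 (X = -1 + 5*(3 + 10) = -1 + 5*13 = -1 + 65 = 64)
o(M) = 64
1/((-2590 - 4683)/(908 + 2449) + o(-94)) = 1/((-2590 - 4683)/(908 + 2449) + 64) = 1/(-7273/3357 + 64) = 1/(207575/3357) = 3357/207575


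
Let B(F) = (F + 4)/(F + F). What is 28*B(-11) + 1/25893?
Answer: 2537525/284823 ≈ 8.9091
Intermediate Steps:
B(F) = (4 + F)/(2*F) (B(F) = (4 + F)/((2*F)) = (4 + F)*(1/(2*F)) = (4 + F)/(2*F))
28*B(-11) + 1/25893 = 28*((1/2)*(4 - 11)/(-11)) + 1/25893 = 28*((1/2)*(-1/11)*(-7)) + 1/25893 = 28*(7/22) + 1/25893 = 98/11 + 1/25893 = 2537525/284823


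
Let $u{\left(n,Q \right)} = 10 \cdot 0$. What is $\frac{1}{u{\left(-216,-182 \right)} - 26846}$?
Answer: $- \frac{1}{26846} \approx -3.7249 \cdot 10^{-5}$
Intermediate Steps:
$u{\left(n,Q \right)} = 0$
$\frac{1}{u{\left(-216,-182 \right)} - 26846} = \frac{1}{0 - 26846} = \frac{1}{-26846} = - \frac{1}{26846}$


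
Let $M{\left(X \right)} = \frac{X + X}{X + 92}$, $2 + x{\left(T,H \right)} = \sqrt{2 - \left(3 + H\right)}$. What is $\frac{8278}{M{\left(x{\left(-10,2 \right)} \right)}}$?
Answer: $\frac{4139 \left(\sqrt{3} - 90 i\right)}{\sqrt{3} + 2 i} \approx -1.0466 \cdot 10^{5} - 94221.0 i$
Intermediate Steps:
$x{\left(T,H \right)} = -2 + \sqrt{-1 - H}$ ($x{\left(T,H \right)} = -2 + \sqrt{2 - \left(3 + H\right)} = -2 + \sqrt{-1 - H}$)
$M{\left(X \right)} = \frac{2 X}{92 + X}$
$\frac{8278}{M{\left(x{\left(-10,2 \right)} \right)}} = \frac{8278}{2 \left(-2 + \sqrt{-1 - 2}\right) \frac{1}{92 - \left(2 - \sqrt{-1 - 2}\right)}} = \frac{8278}{2 \left(-2 + \sqrt{-3}\right) \frac{1}{92 - \left(2 - \sqrt{-3}\right)}} = \frac{8278}{2 \left(-2 + i \sqrt{3}\right) \frac{1}{92 - \left(2 - i \sqrt{3}\right)}} = \frac{8278}{2 \left(-2 + i \sqrt{3}\right) \frac{1}{90 + i \sqrt{3}}} = \frac{8278}{2 \frac{1}{90 + i \sqrt{3}} \left(-2 + i \sqrt{3}\right)} = 8278 \frac{90 + i \sqrt{3}}{2 \left(-2 + i \sqrt{3}\right)} = \frac{4139 \left(90 + i \sqrt{3}\right)}{-2 + i \sqrt{3}}$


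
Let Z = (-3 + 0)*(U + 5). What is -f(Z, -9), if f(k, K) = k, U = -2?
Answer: 9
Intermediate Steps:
Z = -9 (Z = (-3 + 0)*(-2 + 5) = -3*3 = -9)
-f(Z, -9) = -1*(-9) = 9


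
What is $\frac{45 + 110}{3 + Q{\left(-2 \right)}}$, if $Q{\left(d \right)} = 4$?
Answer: $\frac{155}{7} \approx 22.143$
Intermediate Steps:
$\frac{45 + 110}{3 + Q{\left(-2 \right)}} = \frac{45 + 110}{3 + 4} = \frac{155}{7}$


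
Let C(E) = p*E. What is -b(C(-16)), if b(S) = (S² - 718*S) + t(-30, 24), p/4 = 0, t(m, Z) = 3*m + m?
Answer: 120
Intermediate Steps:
t(m, Z) = 4*m
p = 0 (p = 4*0 = 0)
C(E) = 0 (C(E) = 0*E = 0)
b(S) = -120 + S² - 718*S (b(S) = (S² - 718*S) + 4*(-30) = (S² - 718*S) - 120 = -120 + S² - 718*S)
-b(C(-16)) = -(-120 + 0² - 718*0) = -(-120 + 0 + 0) = -1*(-120) = 120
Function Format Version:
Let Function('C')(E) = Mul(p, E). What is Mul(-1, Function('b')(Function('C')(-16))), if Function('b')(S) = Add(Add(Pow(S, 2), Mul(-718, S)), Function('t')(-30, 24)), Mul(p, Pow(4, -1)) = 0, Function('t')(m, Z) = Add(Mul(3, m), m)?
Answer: 120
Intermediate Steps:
Function('t')(m, Z) = Mul(4, m)
p = 0 (p = Mul(4, 0) = 0)
Function('C')(E) = 0 (Function('C')(E) = Mul(0, E) = 0)
Function('b')(S) = Add(-120, Pow(S, 2), Mul(-718, S)) (Function('b')(S) = Add(Add(Pow(S, 2), Mul(-718, S)), Mul(4, -30)) = Add(Add(Pow(S, 2), Mul(-718, S)), -120) = Add(-120, Pow(S, 2), Mul(-718, S)))
Mul(-1, Function('b')(Function('C')(-16))) = Mul(-1, Add(-120, Pow(0, 2), Mul(-718, 0))) = Mul(-1, Add(-120, 0, 0)) = Mul(-1, -120) = 120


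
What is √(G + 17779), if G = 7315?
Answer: √25094 ≈ 158.41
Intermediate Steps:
√(G + 17779) = √(7315 + 17779) = √25094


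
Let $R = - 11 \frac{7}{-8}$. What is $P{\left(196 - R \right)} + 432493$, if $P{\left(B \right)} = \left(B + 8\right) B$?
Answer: $\frac{29998057}{64} \approx 4.6872 \cdot 10^{5}$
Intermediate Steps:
$R = \frac{77}{8}$ ($R = - 11 \cdot 7 \left(- \frac{1}{8}\right) = \left(-11\right) \left(- \frac{7}{8}\right) = \frac{77}{8} \approx 9.625$)
$P{\left(B \right)} = B \left(8 + B\right)$ ($P{\left(B \right)} = \left(8 + B\right) B = B \left(8 + B\right)$)
$P{\left(196 - R \right)} + 432493 = \left(196 - \frac{77}{8}\right) \left(8 + \left(196 - \frac{77}{8}\right)\right) + 432493 = \frac{1491 \left(8 + \frac{1491}{8}\right)}{8} + 432493 = \frac{1491}{8} \cdot \frac{1555}{8} + 432493 = \frac{2318505}{64} + 432493 = \frac{29998057}{64}$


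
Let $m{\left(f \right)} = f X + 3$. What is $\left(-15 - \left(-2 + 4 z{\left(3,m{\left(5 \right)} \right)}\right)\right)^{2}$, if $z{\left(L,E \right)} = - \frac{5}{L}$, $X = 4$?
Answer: $\frac{361}{9} \approx 40.111$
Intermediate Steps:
$m{\left(f \right)} = 3 + 4 f$ ($m{\left(f \right)} = f 4 + 3 = 4 f + 3 = 3 + 4 f$)
$\left(-15 - \left(-2 + 4 z{\left(3,m{\left(5 \right)} \right)}\right)\right)^{2} = \left(-15 - \left(-2 + 4 \left(- \frac{5}{3}\right)\right)\right)^{2} = \left(-15 - \left(-2 + 4 \left(\left(-5\right) \frac{1}{3}\right)\right)\right)^{2} = \left(-15 + \left(\left(-4\right) \left(- \frac{5}{3}\right) + 2\right)\right)^{2} = \left(-15 + \left(\frac{20}{3} + 2\right)\right)^{2} = \left(-15 + \frac{26}{3}\right)^{2} = \left(- \frac{19}{3}\right)^{2} = \frac{361}{9}$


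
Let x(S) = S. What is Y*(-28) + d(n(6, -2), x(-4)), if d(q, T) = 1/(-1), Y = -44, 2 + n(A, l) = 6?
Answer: 1231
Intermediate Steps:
n(A, l) = 4 (n(A, l) = -2 + 6 = 4)
d(q, T) = -1
Y*(-28) + d(n(6, -2), x(-4)) = -44*(-28) - 1 = 1232 - 1 = 1231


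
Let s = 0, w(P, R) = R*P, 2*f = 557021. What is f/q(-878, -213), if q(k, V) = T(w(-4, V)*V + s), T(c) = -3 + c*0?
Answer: -557021/6 ≈ -92837.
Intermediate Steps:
f = 557021/2 (f = (½)*557021 = 557021/2 ≈ 2.7851e+5)
w(P, R) = P*R
T(c) = -3 (T(c) = -3 + 0 = -3)
q(k, V) = -3
f/q(-878, -213) = (557021/2)/(-3) = (557021/2)*(-⅓) = -557021/6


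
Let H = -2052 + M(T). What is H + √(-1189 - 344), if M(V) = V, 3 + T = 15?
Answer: -2040 + I*√1533 ≈ -2040.0 + 39.154*I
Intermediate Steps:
T = 12 (T = -3 + 15 = 12)
H = -2040 (H = -2052 + 12 = -2040)
H + √(-1189 - 344) = -2040 + √(-1189 - 344) = -2040 + √(-1533) = -2040 + I*√1533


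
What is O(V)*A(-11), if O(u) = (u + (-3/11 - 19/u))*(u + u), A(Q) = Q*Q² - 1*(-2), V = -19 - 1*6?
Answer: -17917578/11 ≈ -1.6289e+6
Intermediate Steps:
V = -25 (V = -19 - 6 = -25)
A(Q) = 2 + Q³ (A(Q) = Q³ + 2 = 2 + Q³)
O(u) = 2*u*(-3/11 + u - 19/u) (O(u) = (u + (-3*1/11 - 19/u))*(2*u) = (u + (-3/11 - 19/u))*(2*u) = (-3/11 + u - 19/u)*(2*u) = 2*u*(-3/11 + u - 19/u))
O(V)*A(-11) = (-38 + 2*(-25)² - 6/11*(-25))*(2 + (-11)³) = (-38 + 2*625 + 150/11)*(2 - 1331) = (-38 + 1250 + 150/11)*(-1329) = (13482/11)*(-1329) = -17917578/11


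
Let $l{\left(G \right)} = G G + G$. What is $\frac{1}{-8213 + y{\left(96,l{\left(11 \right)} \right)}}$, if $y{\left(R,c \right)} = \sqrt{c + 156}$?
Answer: $- \frac{8213}{67453081} - \frac{12 \sqrt{2}}{67453081} \approx -0.00012201$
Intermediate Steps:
$l{\left(G \right)} = G + G^{2}$ ($l{\left(G \right)} = G^{2} + G = G + G^{2}$)
$y{\left(R,c \right)} = \sqrt{156 + c}$
$\frac{1}{-8213 + y{\left(96,l{\left(11 \right)} \right)}} = \frac{1}{-8213 + \sqrt{156 + 11 \left(1 + 11\right)}} = \frac{1}{-8213 + \sqrt{156 + 11 \cdot 12}} = \frac{1}{-8213 + \sqrt{156 + 132}} = \frac{1}{-8213 + \sqrt{288}} = \frac{1}{-8213 + 12 \sqrt{2}}$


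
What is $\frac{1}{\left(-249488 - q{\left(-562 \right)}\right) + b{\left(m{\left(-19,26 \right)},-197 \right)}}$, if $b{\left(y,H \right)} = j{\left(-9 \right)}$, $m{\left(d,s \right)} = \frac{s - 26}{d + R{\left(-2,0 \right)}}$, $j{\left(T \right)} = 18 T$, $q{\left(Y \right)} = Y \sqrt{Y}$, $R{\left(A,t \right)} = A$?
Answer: $- \frac{124825}{31251313414} - \frac{281 i \sqrt{562}}{31251313414} \approx -3.9942 \cdot 10^{-6} - 2.1316 \cdot 10^{-7} i$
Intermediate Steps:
$q{\left(Y \right)} = Y^{\frac{3}{2}}$
$m{\left(d,s \right)} = \frac{-26 + s}{-2 + d}$ ($m{\left(d,s \right)} = \frac{s - 26}{d - 2} = \frac{-26 + s}{-2 + d}$)
$b{\left(y,H \right)} = -162$ ($b{\left(y,H \right)} = 18 \left(-9\right) = -162$)
$\frac{1}{\left(-249488 - q{\left(-562 \right)}\right) + b{\left(m{\left(-19,26 \right)},-197 \right)}} = \frac{1}{\left(-249488 - \left(-562\right)^{\frac{3}{2}}\right) - 162} = \frac{1}{\left(-249488 - - 562 i \sqrt{562}\right) - 162} = \frac{1}{\left(-249488 + 562 i \sqrt{562}\right) - 162} = \frac{1}{-249650 + 562 i \sqrt{562}}$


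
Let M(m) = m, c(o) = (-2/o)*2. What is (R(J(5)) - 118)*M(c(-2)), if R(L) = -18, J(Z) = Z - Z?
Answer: -272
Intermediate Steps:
J(Z) = 0
c(o) = -4/o (c(o) = -2/o*2 = -4/o)
(R(J(5)) - 118)*M(c(-2)) = (-18 - 118)*(-4/(-2)) = -(-544)*(-1)/2 = -136*2 = -272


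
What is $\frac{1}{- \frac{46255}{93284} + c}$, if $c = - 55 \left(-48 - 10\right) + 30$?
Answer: $\frac{93284}{300328225} \approx 0.00031061$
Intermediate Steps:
$c = 3220$ ($c = - 55 \left(-48 - 10\right) + 30 = \left(-55\right) \left(-58\right) + 30 = 3190 + 30 = 3220$)
$\frac{1}{- \frac{46255}{93284} + c} = \frac{1}{- \frac{46255}{93284} + 3220} = \frac{1}{\frac{300328225}{93284}} = \frac{93284}{300328225}$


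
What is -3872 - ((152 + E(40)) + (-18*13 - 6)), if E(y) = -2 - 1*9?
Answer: -3773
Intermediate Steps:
E(y) = -11 (E(y) = -2 - 9 = -11)
-3872 - ((152 + E(40)) + (-18*13 - 6)) = -3872 - ((152 - 11) + (-18*13 - 6)) = -3872 - (141 + (-234 - 6)) = -3872 - (141 - 240) = -3872 - 1*(-99) = -3872 + 99 = -3773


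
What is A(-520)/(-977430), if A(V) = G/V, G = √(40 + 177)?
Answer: √217/508263600 ≈ 2.8983e-8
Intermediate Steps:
G = √217 ≈ 14.731
A(V) = √217/V
A(-520)/(-977430) = (√217/(-520))/(-977430) = (√217*(-1/520))*(-1/977430) = -√217/520*(-1/977430) = √217/508263600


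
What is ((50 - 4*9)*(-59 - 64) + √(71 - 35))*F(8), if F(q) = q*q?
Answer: -109824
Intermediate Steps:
F(q) = q²
((50 - 4*9)*(-59 - 64) + √(71 - 35))*F(8) = ((50 - 4*9)*(-59 - 64) + √(71 - 35))*8² = ((50 - 36)*(-123) + √36)*64 = (14*(-123) + 6)*64 = (-1722 + 6)*64 = -1716*64 = -109824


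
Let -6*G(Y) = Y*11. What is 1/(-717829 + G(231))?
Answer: -2/1436505 ≈ -1.3923e-6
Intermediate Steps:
G(Y) = -11*Y/6 (G(Y) = -Y*11/6 = -11*Y/6)
1/(-717829 + G(231)) = 1/(-717829 - 11/6*231) = 1/(-717829 - 847/2) = 1/(-1436505/2) = -2/1436505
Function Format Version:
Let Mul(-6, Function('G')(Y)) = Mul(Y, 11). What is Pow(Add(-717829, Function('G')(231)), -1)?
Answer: Rational(-2, 1436505) ≈ -1.3923e-6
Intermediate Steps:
Function('G')(Y) = Mul(Rational(-11, 6), Y) (Function('G')(Y) = Mul(Rational(-1, 6), Mul(Y, 11)) = Mul(Rational(-1, 6), Mul(11, Y)) = Mul(Rational(-11, 6), Y))
Pow(Add(-717829, Function('G')(231)), -1) = Pow(Add(-717829, Mul(Rational(-11, 6), 231)), -1) = Pow(Add(-717829, Rational(-847, 2)), -1) = Pow(Rational(-1436505, 2), -1) = Rational(-2, 1436505)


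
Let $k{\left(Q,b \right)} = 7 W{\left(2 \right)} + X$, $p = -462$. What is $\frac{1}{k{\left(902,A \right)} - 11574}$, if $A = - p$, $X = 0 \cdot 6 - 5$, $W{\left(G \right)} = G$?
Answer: $- \frac{1}{11565} \approx -8.6468 \cdot 10^{-5}$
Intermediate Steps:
$X = -5$ ($X = 0 - 5 = -5$)
$A = 462$ ($A = \left(-1\right) \left(-462\right) = 462$)
$k{\left(Q,b \right)} = 9$ ($k{\left(Q,b \right)} = 7 \cdot 2 - 5 = 14 - 5 = 9$)
$\frac{1}{k{\left(902,A \right)} - 11574} = \frac{1}{9 - 11574} = \frac{1}{-11565} = - \frac{1}{11565}$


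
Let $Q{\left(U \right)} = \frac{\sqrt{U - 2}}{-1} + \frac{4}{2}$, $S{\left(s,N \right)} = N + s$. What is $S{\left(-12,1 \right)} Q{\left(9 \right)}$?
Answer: $-22 + 11 \sqrt{7} \approx 7.1033$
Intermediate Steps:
$Q{\left(U \right)} = 2 - \sqrt{-2 + U}$ ($Q{\left(U \right)} = \sqrt{-2 + U} \left(-1\right) + 4 \cdot \frac{1}{2} = - \sqrt{-2 + U} + 2 = 2 - \sqrt{-2 + U}$)
$S{\left(-12,1 \right)} Q{\left(9 \right)} = \left(1 - 12\right) \left(2 - \sqrt{-2 + 9}\right) = - 11 \left(2 - \sqrt{7}\right) = -22 + 11 \sqrt{7}$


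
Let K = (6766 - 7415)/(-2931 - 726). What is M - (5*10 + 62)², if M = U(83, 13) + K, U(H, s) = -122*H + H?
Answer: -82600010/3657 ≈ -22587.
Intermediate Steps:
U(H, s) = -121*H
K = 649/3657 (K = -649/(-3657) = -649*(-1/3657) = 649/3657 ≈ 0.17747)
M = -36726602/3657 (M = -121*83 + 649/3657 = -10043 + 649/3657 = -36726602/3657 ≈ -10043.)
M - (5*10 + 62)² = -36726602/3657 - (5*10 + 62)² = -36726602/3657 - (50 + 62)² = -36726602/3657 - 1*112² = -36726602/3657 - 1*12544 = -36726602/3657 - 12544 = -82600010/3657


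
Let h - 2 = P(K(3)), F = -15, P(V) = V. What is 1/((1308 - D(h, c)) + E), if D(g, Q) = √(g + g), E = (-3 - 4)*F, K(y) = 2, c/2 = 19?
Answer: 1413/1996561 + 2*√2/1996561 ≈ 0.00070913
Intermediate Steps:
c = 38 (c = 2*19 = 38)
E = 105 (E = (-3 - 4)*(-15) = -7*(-15) = 105)
h = 4 (h = 2 + 2 = 4)
D(g, Q) = √2*√g (D(g, Q) = √(2*g) = √2*√g)
1/((1308 - D(h, c)) + E) = 1/((1308 - √2*√4) + 105) = 1/((1308 - √2*2) + 105) = 1/((1308 - 2*√2) + 105) = 1/(1413 - 2*√2)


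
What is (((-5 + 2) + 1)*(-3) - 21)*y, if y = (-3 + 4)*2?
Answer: -30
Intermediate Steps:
y = 2 (y = 1*2 = 2)
(((-5 + 2) + 1)*(-3) - 21)*y = (((-5 + 2) + 1)*(-3) - 21)*2 = ((-3 + 1)*(-3) - 21)*2 = (-2*(-3) - 21)*2 = (6 - 21)*2 = -15*2 = -30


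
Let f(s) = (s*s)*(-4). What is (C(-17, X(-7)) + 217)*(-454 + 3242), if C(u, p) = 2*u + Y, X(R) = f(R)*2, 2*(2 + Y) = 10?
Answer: 518568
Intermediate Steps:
f(s) = -4*s² (f(s) = s²*(-4) = -4*s²)
Y = 3 (Y = -2 + (½)*10 = -2 + 5 = 3)
X(R) = -8*R² (X(R) = -4*R²*2 = -8*R²)
C(u, p) = 3 + 2*u (C(u, p) = 2*u + 3 = 3 + 2*u)
(C(-17, X(-7)) + 217)*(-454 + 3242) = ((3 + 2*(-17)) + 217)*(-454 + 3242) = ((3 - 34) + 217)*2788 = (-31 + 217)*2788 = 186*2788 = 518568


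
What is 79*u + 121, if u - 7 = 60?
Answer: 5414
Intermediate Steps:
u = 67 (u = 7 + 60 = 67)
79*u + 121 = 79*67 + 121 = 5293 + 121 = 5414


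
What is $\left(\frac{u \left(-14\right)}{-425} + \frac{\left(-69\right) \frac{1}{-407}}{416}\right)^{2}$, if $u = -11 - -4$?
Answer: $\frac{274341283689001}{5177896197760000} \approx 0.052983$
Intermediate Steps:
$u = -7$ ($u = -11 + 4 = -7$)
$\left(\frac{u \left(-14\right)}{-425} + \frac{\left(-69\right) \frac{1}{-407}}{416}\right)^{2} = \left(\frac{\left(-7\right) \left(-14\right)}{-425} + \frac{\left(-69\right) \frac{1}{-407}}{416}\right)^{2} = \left(98 \left(- \frac{1}{425}\right) + \left(-69\right) \left(- \frac{1}{407}\right) \frac{1}{416}\right)^{2} = \left(- \frac{98}{425} + \frac{69}{407} \cdot \frac{1}{416}\right)^{2} = \left(- \frac{98}{425} + \frac{69}{169312}\right)^{2} = \left(- \frac{16563251}{71957600}\right)^{2} = \frac{274341283689001}{5177896197760000}$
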